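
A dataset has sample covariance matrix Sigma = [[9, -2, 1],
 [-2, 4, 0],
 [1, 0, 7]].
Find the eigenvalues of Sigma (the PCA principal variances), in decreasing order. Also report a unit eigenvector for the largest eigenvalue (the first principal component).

Step 1 — characteristic polynomial p(λ) = det(λI - Sigma) = λ³ - tr·λ² + c_1·λ - det, where tr = trace, c_1 = sum of the principal 2×2 minors, det = det(Sigma):
  tr = 9 + 4 + 7 = 20,
  c_1 = (9·4 - (-2)²) + (9·7 - (1)²) + (4·7 - (0)²) = 32 + 62 + 28 = 122,
  det = 9·(4·7 - (0)²) - (-2)·((-2)·7 - (0)·(1)) + (1)·((-2)·(0) - 4·(1)) = 9·(28) - (-2)·(-14) + (1)·(-4) = 220.
  So p(λ) = λ³ - 20λ² + 122λ - 220.
Step 2 — look for an integer root (rational root theorem: any rational root is an integer divisor of 220). Testing λ = 10:
  p(10) = 1000 - 2000 + 1220 - 220 = 0  ✓
  Dividing out (λ - 10): p(λ) = (λ - 10)(λ² - 10λ + 22).
Step 3 — remaining eigenvalues from the quadratic λ² - 10λ + 22 = 0:
  Δ = 10² - 4·22 = 100 - 88 = 12,  λ = (10 ± √12)/2 = (10 ± 3.4641)/2 ≈ 6.7321 or 3.2679.
  Sorted: λ_1 = 10,  λ_2 = 6.7321,  λ_3 = 3.2679  (check: sum = 20 = tr ✓).

Step 4 — unit eigenvector for λ_1 = 10: v spans the null space of (Sigma - λ_1 I), whose rows are
  r_1 = (-1, -2, 1),  r_2 = (-2, -6, 0),  r_3 = (1, 0, -3).
  v is orthogonal to every row, so take v ∝ r_1 × r_2 = ((-2)·(0) - (1)·(-6), (1)·(-2) - (-1)·(0), (-1)·(-6) - (-2)·(-2)) = (6, -2, 2).
  Rescale (divide by 2): u = (3, -1, 1).
  ||u|| = √((3)² + (-1)² + (1)²) = √(11) ≈ 3.3166,  v_1 = u/||u|| ≈ (0.9045, -0.3015, 0.3015) (||v_1|| = 1).

λ_1 = 10,  λ_2 = 6.7321,  λ_3 = 3.2679;  v_1 ≈ (0.9045, -0.3015, 0.3015)


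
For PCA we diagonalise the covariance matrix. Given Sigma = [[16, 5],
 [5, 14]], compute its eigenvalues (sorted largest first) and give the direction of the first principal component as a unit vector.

Step 1 — characteristic polynomial of 2×2 Sigma:
  det(Sigma - λI) = λ² - trace · λ + det = 0.
  trace = 16 + 14 = 30, det = 16·14 - (5)² = 199.
Step 2 — discriminant:
  Δ = trace² - 4·det = 900 - 796 = 104.
Step 3 — eigenvalues:
  λ = (trace ± √Δ)/2 = (30 ± 10.198)/2,
  λ_1 = 20.099,  λ_2 = 9.901.

Step 4 — unit eigenvector for λ_1: solve (Sigma - λ_1 I)v = 0. First row:
  (16 - 20.099)·v_x + (5)·v_y = 0, i.e. (-4.099)·v_x + (5)·v_y = 0,
  so v ∝ (b, λ_1 - a) = (5, 4.099) = u.
  ||u|| = √((5)² + (4.099)²) = √(41.802) ≈ 6.4654,
  v_1 = u/||u|| ≈ (0.7733, 0.634) (||v_1|| = 1).

λ_1 = 20.099,  λ_2 = 9.901;  v_1 ≈ (0.7733, 0.634)


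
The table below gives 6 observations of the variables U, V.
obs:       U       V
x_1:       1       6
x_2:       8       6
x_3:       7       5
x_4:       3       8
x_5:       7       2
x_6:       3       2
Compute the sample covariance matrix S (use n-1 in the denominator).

Step 1 — column means:
  mean(U) = (1 + 8 + 7 + 3 + 7 + 3) / 6 = 29/6 = 4.8333
  mean(V) = (6 + 6 + 5 + 8 + 2 + 2) / 6 = 29/6 = 4.8333

Step 2 — sample covariance S[i,j] = (1/(n-1)) · Σ_k (x_{k,i} - mean_i) · (x_{k,j} - mean_j), with n-1 = 5.
  S[U,U] = ((-3.8333)·(-3.8333) + (3.1667)·(3.1667) + (2.1667)·(2.1667) + (-1.8333)·(-1.8333) + (2.1667)·(2.1667) + (-1.8333)·(-1.8333)) / 5 = 40.8333/5 = 8.1667
  S[U,V] = ((-3.8333)·(1.1667) + (3.1667)·(1.1667) + (2.1667)·(0.1667) + (-1.8333)·(3.1667) + (2.1667)·(-2.8333) + (-1.8333)·(-2.8333)) / 5 = -7.1667/5 = -1.4333
  S[V,V] = ((1.1667)·(1.1667) + (1.1667)·(1.1667) + (0.1667)·(0.1667) + (3.1667)·(3.1667) + (-2.8333)·(-2.8333) + (-2.8333)·(-2.8333)) / 5 = 28.8333/5 = 5.7667

S is symmetric (S[j,i] = S[i,j]). Assembling:

S = [[8.1667, -1.4333],
 [-1.4333, 5.7667]]


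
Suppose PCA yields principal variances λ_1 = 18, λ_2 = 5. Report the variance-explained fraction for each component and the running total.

Step 1 — total variance = trace(Sigma) = Σ λ_i = 18 + 5 = 23.

Step 2 — fraction explained by component i = λ_i / Σ λ:
  PC1: 18/23 = 0.7826
  PC2: 5/23 = 0.2174

Step 3 — cumulative fraction after k components = (λ_1 + ... + λ_k) / Σ λ:
  k = 1: 18/23 = 0.7826
  k = 2: (18 + 5)/23 = 23/23 = 1

Summary (fraction, with percent):

explained: PC1 0.7826 (78.26%), PC2 0.2174 (21.74%);  cumulative: 0.7826, 1


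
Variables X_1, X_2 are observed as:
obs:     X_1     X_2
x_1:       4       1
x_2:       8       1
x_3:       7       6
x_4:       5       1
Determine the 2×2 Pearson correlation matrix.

Step 1 — column means:
  mean(X_1) = (4 + 8 + 7 + 5) / 4 = 24/4 = 6
  mean(X_2) = (1 + 1 + 6 + 1) / 4 = 9/4 = 2.25

Step 2 — sample variances and covariances s[i,j] = (1/(n-1)) · Σ_k (x_{k,i} - mean_i) · (x_{k,j} - mean_j), with n-1 = 3:
  s[X_1,X_1] = ((-2)·(-2) + (2)·(2) + (1)·(1) + (-1)·(-1)) / 3 = 10/3 = 3.3333
  s[X_1,X_2] = ((-2)·(-1.25) + (2)·(-1.25) + (1)·(3.75) + (-1)·(-1.25)) / 3 = 5/3 = 1.6667
  s[X_2,X_2] = ((-1.25)·(-1.25) + (-1.25)·(-1.25) + (3.75)·(3.75) + (-1.25)·(-1.25)) / 3 = 18.75/3 = 6.25
  Sample standard deviations s_i = √(s[i,i]):
  s(X_1) = √(3.3333) = 1.8257
  s(X_2) = √(6.25) = 2.5

Step 3 — r_{ij} = s_{ij} / (s_i · s_j):
  r[X_1,X_1] = 1 (diagonal).
  r[X_1,X_2] = 1.6667 / (1.8257 · 2.5) = 1.6667 / 4.5644 = 0.3651
  r[X_2,X_2] = 1 (diagonal).

R is symmetric with unit diagonal. Assembling:

R = [[1, 0.3651],
 [0.3651, 1]]


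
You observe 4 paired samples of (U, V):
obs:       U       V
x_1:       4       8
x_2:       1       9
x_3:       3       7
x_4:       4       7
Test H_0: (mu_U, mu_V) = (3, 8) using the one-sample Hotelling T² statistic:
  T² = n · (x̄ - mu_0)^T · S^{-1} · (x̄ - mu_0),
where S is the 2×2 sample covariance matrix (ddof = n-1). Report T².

Step 1 — sample mean vector:
  mean(U) = (4 + 1 + 3 + 4) / 4 = 12/4 = 3
  mean(V) = (8 + 9 + 7 + 7) / 4 = 31/4 = 7.75
  x̄ = (3, 7.75),  deviation x̄ - mu_0 = (3, 7.75) - (3, 8) = (0, -0.25).

Step 2 — sample covariance matrix, S[i,j] = (1/(n-1)) · Σ_k (x_{k,i} - mean_i) · (x_{k,j} - mean_j), divisor n-1 = 3:
  S[U,U] = ((1)·(1) + (-2)·(-2) + (0)·(0) + (1)·(1)) / 3 = 6/3 = 2
  S[U,V] = ((1)·(0.25) + (-2)·(1.25) + (0)·(-0.75) + (1)·(-0.75)) / 3 = -3/3 = -1
  S[V,V] = ((0.25)·(0.25) + (1.25)·(1.25) + (-0.75)·(-0.75) + (-0.75)·(-0.75)) / 3 = 2.75/3 = 0.9167
  S = [[2, -1],
 [-1, 0.9167]].

Step 3 — invert S. det(S) = 2·0.9167 - (-1)² = 0.8333.
  S^{-1} = (1/det) · [[d, -b], [-b, a]] = [[1.1, 1.2],
 [1.2, 2.4]].

Step 4 — quadratic form (x̄ - mu_0)^T · S^{-1} · (x̄ - mu_0):
  S^{-1} · (x̄ - mu_0) = (-0.3, -0.6),
  (x̄ - mu_0)^T · [...] = (0)·(-0.3) + (-0.25)·(-0.6) = 0.15.

Step 5 — scale by n: T² = 4 · 0.15 = 0.6.

T² ≈ 0.6


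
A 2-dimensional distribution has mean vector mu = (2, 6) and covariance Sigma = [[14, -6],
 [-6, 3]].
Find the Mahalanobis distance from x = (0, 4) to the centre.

Step 1 — centre the observation: (x - mu) = (-2, -2).

Step 2 — invert Sigma. det(Sigma) = 14·3 - (-6)² = 6.
  Sigma^{-1} = (1/det) · [[d, -b], [-b, a]] = [[0.5, 1],
 [1, 2.3333]].

Step 3 — form the quadratic (x - mu)^T · Sigma^{-1} · (x - mu):
  Sigma^{-1} · (x - mu) = (-3, -6.6667).
  (x - mu)^T · [Sigma^{-1} · (x - mu)] = (-2)·(-3) + (-2)·(-6.6667) = 19.3333.

Step 4 — take square root: d = √(19.3333) ≈ 4.397.

d(x, mu) = √(19.3333) ≈ 4.397


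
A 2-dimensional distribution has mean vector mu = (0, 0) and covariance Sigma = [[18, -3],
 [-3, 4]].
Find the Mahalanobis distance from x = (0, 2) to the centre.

Step 1 — centre the observation: (x - mu) = (0, 2).

Step 2 — invert Sigma. det(Sigma) = 18·4 - (-3)² = 63.
  Sigma^{-1} = (1/det) · [[d, -b], [-b, a]] = [[0.0635, 0.0476],
 [0.0476, 0.2857]].

Step 3 — form the quadratic (x - mu)^T · Sigma^{-1} · (x - mu):
  Sigma^{-1} · (x - mu) = (0.0952, 0.5714).
  (x - mu)^T · [Sigma^{-1} · (x - mu)] = (0)·(0.0952) + (2)·(0.5714) = 1.1429.

Step 4 — take square root: d = √(1.1429) ≈ 1.069.

d(x, mu) = √(1.1429) ≈ 1.069


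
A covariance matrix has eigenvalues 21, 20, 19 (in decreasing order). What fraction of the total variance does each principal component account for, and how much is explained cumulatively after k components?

Step 1 — total variance = trace(Sigma) = Σ λ_i = 21 + 20 + 19 = 60.

Step 2 — fraction explained by component i = λ_i / Σ λ:
  PC1: 21/60 = 0.35
  PC2: 20/60 = 0.3333
  PC3: 19/60 = 0.3167

Step 3 — cumulative fraction after k components = (λ_1 + ... + λ_k) / Σ λ:
  k = 1: 21/60 = 0.35
  k = 2: (21 + 20)/60 = 41/60 = 0.6833
  k = 3: (21 + 20 + 19)/60 = 60/60 = 1

Summary (fraction, with percent):

explained: PC1 0.35 (35%), PC2 0.3333 (33.33%), PC3 0.3167 (31.67%);  cumulative: 0.35, 0.6833, 1


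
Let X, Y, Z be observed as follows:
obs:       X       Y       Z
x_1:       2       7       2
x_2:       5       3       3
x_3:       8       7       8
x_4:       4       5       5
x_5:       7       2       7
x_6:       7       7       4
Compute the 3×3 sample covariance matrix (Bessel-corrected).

Step 1 — column means:
  mean(X) = (2 + 5 + 8 + 4 + 7 + 7) / 6 = 33/6 = 5.5
  mean(Y) = (7 + 3 + 7 + 5 + 2 + 7) / 6 = 31/6 = 5.1667
  mean(Z) = (2 + 3 + 8 + 5 + 7 + 4) / 6 = 29/6 = 4.8333

Step 2 — sample covariance S[i,j] = (1/(n-1)) · Σ_k (x_{k,i} - mean_i) · (x_{k,j} - mean_j), with n-1 = 5.
  S[X,X] = ((-3.5)·(-3.5) + (-0.5)·(-0.5) + (2.5)·(2.5) + (-1.5)·(-1.5) + (1.5)·(1.5) + (1.5)·(1.5)) / 5 = 25.5/5 = 5.1
  S[X,Y] = ((-3.5)·(1.8333) + (-0.5)·(-2.1667) + (2.5)·(1.8333) + (-1.5)·(-0.1667) + (1.5)·(-3.1667) + (1.5)·(1.8333)) / 5 = -2.5/5 = -0.5
  S[X,Z] = ((-3.5)·(-2.8333) + (-0.5)·(-1.8333) + (2.5)·(3.1667) + (-1.5)·(0.1667) + (1.5)·(2.1667) + (1.5)·(-0.8333)) / 5 = 20.5/5 = 4.1
  S[Y,Y] = ((1.8333)·(1.8333) + (-2.1667)·(-2.1667) + (1.8333)·(1.8333) + (-0.1667)·(-0.1667) + (-3.1667)·(-3.1667) + (1.8333)·(1.8333)) / 5 = 24.8333/5 = 4.9667
  S[Y,Z] = ((1.8333)·(-2.8333) + (-2.1667)·(-1.8333) + (1.8333)·(3.1667) + (-0.1667)·(0.1667) + (-3.1667)·(2.1667) + (1.8333)·(-0.8333)) / 5 = -3.8333/5 = -0.7667
  S[Z,Z] = ((-2.8333)·(-2.8333) + (-1.8333)·(-1.8333) + (3.1667)·(3.1667) + (0.1667)·(0.1667) + (2.1667)·(2.1667) + (-0.8333)·(-0.8333)) / 5 = 26.8333/5 = 5.3667

S is symmetric (S[j,i] = S[i,j]). Assembling:

S = [[5.1, -0.5, 4.1],
 [-0.5, 4.9667, -0.7667],
 [4.1, -0.7667, 5.3667]]


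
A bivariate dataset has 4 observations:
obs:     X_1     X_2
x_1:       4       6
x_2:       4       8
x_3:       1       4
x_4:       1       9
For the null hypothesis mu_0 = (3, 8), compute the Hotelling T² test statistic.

Step 1 — sample mean vector:
  mean(X_1) = (4 + 4 + 1 + 1) / 4 = 10/4 = 2.5
  mean(X_2) = (6 + 8 + 4 + 9) / 4 = 27/4 = 6.75
  x̄ = (2.5, 6.75),  deviation x̄ - mu_0 = (2.5, 6.75) - (3, 8) = (-0.5, -1.25).

Step 2 — sample covariance matrix, S[i,j] = (1/(n-1)) · Σ_k (x_{k,i} - mean_i) · (x_{k,j} - mean_j), divisor n-1 = 3:
  S[X_1,X_1] = ((1.5)·(1.5) + (1.5)·(1.5) + (-1.5)·(-1.5) + (-1.5)·(-1.5)) / 3 = 9/3 = 3
  S[X_1,X_2] = ((1.5)·(-0.75) + (1.5)·(1.25) + (-1.5)·(-2.75) + (-1.5)·(2.25)) / 3 = 1.5/3 = 0.5
  S[X_2,X_2] = ((-0.75)·(-0.75) + (1.25)·(1.25) + (-2.75)·(-2.75) + (2.25)·(2.25)) / 3 = 14.75/3 = 4.9167
  S = [[3, 0.5],
 [0.5, 4.9167]].

Step 3 — invert S. det(S) = 3·4.9167 - (0.5)² = 14.5.
  S^{-1} = (1/det) · [[d, -b], [-b, a]] = [[0.3391, -0.0345],
 [-0.0345, 0.2069]].

Step 4 — quadratic form (x̄ - mu_0)^T · S^{-1} · (x̄ - mu_0):
  S^{-1} · (x̄ - mu_0) = (-0.1264, -0.2414),
  (x̄ - mu_0)^T · [...] = (-0.5)·(-0.1264) + (-1.25)·(-0.2414) = 0.3649.

Step 5 — scale by n: T² = 4 · 0.3649 = 1.4598.

T² ≈ 1.4598


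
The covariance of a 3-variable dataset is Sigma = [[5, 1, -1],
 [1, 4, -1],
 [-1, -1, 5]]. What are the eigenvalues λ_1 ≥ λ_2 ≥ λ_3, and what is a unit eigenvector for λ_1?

Step 1 — characteristic polynomial p(λ) = det(λI - Sigma) = λ³ - tr·λ² + c_1·λ - det, where tr = trace, c_1 = sum of the principal 2×2 minors, det = det(Sigma):
  tr = 5 + 4 + 5 = 14,
  c_1 = (5·4 - (1)²) + (5·5 - (-1)²) + (4·5 - (-1)²) = 19 + 24 + 19 = 62,
  det = 5·(4·5 - (-1)²) - (1)·((1)·5 - (-1)·(-1)) + (-1)·((1)·(-1) - 4·(-1)) = 5·(19) - (1)·(4) + (-1)·(3) = 88.
  So p(λ) = λ³ - 14λ² + 62λ - 88.
Step 2 — look for an integer root (rational root theorem: any rational root is an integer divisor of 88). Testing λ = 4:
  p(4) = 64 - 224 + 248 - 88 = 0  ✓
  Dividing out (λ - 4): p(λ) = (λ - 4)(λ² - 10λ + 22).
Step 3 — remaining eigenvalues from the quadratic λ² - 10λ + 22 = 0:
  Δ = 10² - 4·22 = 100 - 88 = 12,  λ = (10 ± √12)/2 = (10 ± 3.4641)/2 ≈ 6.7321 or 3.2679.
  Sorted: λ_1 = 6.7321,  λ_2 = 4,  λ_3 = 3.2679  (check: sum = 14 = tr ✓).

Step 4 — unit eigenvector for λ_1 ≈ 6.7321: v spans the null space of (Sigma - λ_1 I), whose rows are
  r_1 = (-1.7321, 1, -1),  r_2 = (1, -2.7321, -1),  r_3 = (-1, -1, -1.7321).
  v is orthogonal to every row, so take v ∝ r_1 × r_2 = ((1)·(-1) - (-1)·(-2.7321), (-1)·(1) - (-1.7321)·(-1), (-1.7321)·(-2.7321) - (1)·(1)) ≈ (-3.7321, -2.7321, 3.7321).
  Rescale (multiply by -1 so the first nonzero entry is positive): u = (3.7321, 2.7321, -3.7321).
  ||u|| = √((3.7321)² + (2.7321)² + (-3.7321)²) = √(35.3205) ≈ 5.9431,  v_1 = u/||u|| ≈ (0.628, 0.4597, -0.628) (||v_1|| = 1).

λ_1 = 6.7321,  λ_2 = 4,  λ_3 = 3.2679;  v_1 ≈ (0.628, 0.4597, -0.628)


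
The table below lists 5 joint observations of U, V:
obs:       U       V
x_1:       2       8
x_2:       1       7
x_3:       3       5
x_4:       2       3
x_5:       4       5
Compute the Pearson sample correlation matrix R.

Step 1 — column means:
  mean(U) = (2 + 1 + 3 + 2 + 4) / 5 = 12/5 = 2.4
  mean(V) = (8 + 7 + 5 + 3 + 5) / 5 = 28/5 = 5.6

Step 2 — sample variances and covariances s[i,j] = (1/(n-1)) · Σ_k (x_{k,i} - mean_i) · (x_{k,j} - mean_j), with n-1 = 4:
  s[U,U] = ((-0.4)·(-0.4) + (-1.4)·(-1.4) + (0.6)·(0.6) + (-0.4)·(-0.4) + (1.6)·(1.6)) / 4 = 5.2/4 = 1.3
  s[U,V] = ((-0.4)·(2.4) + (-1.4)·(1.4) + (0.6)·(-0.6) + (-0.4)·(-2.6) + (1.6)·(-0.6)) / 4 = -3.2/4 = -0.8
  s[V,V] = ((2.4)·(2.4) + (1.4)·(1.4) + (-0.6)·(-0.6) + (-2.6)·(-2.6) + (-0.6)·(-0.6)) / 4 = 15.2/4 = 3.8
  Sample standard deviations s_i = √(s[i,i]):
  s(U) = √(1.3) = 1.1402
  s(V) = √(3.8) = 1.9494

Step 3 — r_{ij} = s_{ij} / (s_i · s_j):
  r[U,U] = 1 (diagonal).
  r[U,V] = -0.8 / (1.1402 · 1.9494) = -0.8 / 2.2226 = -0.3599
  r[V,V] = 1 (diagonal).

R is symmetric with unit diagonal. Assembling:

R = [[1, -0.3599],
 [-0.3599, 1]]


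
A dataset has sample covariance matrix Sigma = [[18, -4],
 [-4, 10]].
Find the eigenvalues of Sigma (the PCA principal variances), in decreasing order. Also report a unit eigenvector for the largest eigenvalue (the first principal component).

Step 1 — characteristic polynomial of 2×2 Sigma:
  det(Sigma - λI) = λ² - trace · λ + det = 0.
  trace = 18 + 10 = 28, det = 18·10 - (-4)² = 164.
Step 2 — discriminant:
  Δ = trace² - 4·det = 784 - 656 = 128.
Step 3 — eigenvalues:
  λ = (trace ± √Δ)/2 = (28 ± 11.3137)/2,
  λ_1 = 19.6569,  λ_2 = 8.3431.

Step 4 — unit eigenvector for λ_1: solve (Sigma - λ_1 I)v = 0. First row:
  (18 - 19.6569)·v_x + (-4)·v_y = 0, i.e. (-1.6569)·v_x + (-4)·v_y = 0,
  so v ∝ (b, λ_1 - a) = (-4, 1.6569); multiply by -1 so the first entry is positive: u = (4, -1.6569).
  ||u|| = √((4)² + (-1.6569)²) = √(18.7452) ≈ 4.3296,
  v_1 = u/||u|| ≈ (0.9239, -0.3827) (||v_1|| = 1).

λ_1 = 19.6569,  λ_2 = 8.3431;  v_1 ≈ (0.9239, -0.3827)


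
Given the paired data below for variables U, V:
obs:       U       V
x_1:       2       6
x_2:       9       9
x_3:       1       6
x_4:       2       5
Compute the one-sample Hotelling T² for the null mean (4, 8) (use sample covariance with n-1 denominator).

Step 1 — sample mean vector:
  mean(U) = (2 + 9 + 1 + 2) / 4 = 14/4 = 3.5
  mean(V) = (6 + 9 + 6 + 5) / 4 = 26/4 = 6.5
  x̄ = (3.5, 6.5),  deviation x̄ - mu_0 = (3.5, 6.5) - (4, 8) = (-0.5, -1.5).

Step 2 — sample covariance matrix, S[i,j] = (1/(n-1)) · Σ_k (x_{k,i} - mean_i) · (x_{k,j} - mean_j), divisor n-1 = 3:
  S[U,U] = ((-1.5)·(-1.5) + (5.5)·(5.5) + (-2.5)·(-2.5) + (-1.5)·(-1.5)) / 3 = 41/3 = 13.6667
  S[U,V] = ((-1.5)·(-0.5) + (5.5)·(2.5) + (-2.5)·(-0.5) + (-1.5)·(-1.5)) / 3 = 18/3 = 6
  S[V,V] = ((-0.5)·(-0.5) + (2.5)·(2.5) + (-0.5)·(-0.5) + (-1.5)·(-1.5)) / 3 = 9/3 = 3
  S = [[13.6667, 6],
 [6, 3]].

Step 3 — invert S. det(S) = 13.6667·3 - (6)² = 5.
  S^{-1} = (1/det) · [[d, -b], [-b, a]] = [[0.6, -1.2],
 [-1.2, 2.7333]].

Step 4 — quadratic form (x̄ - mu_0)^T · S^{-1} · (x̄ - mu_0):
  S^{-1} · (x̄ - mu_0) = (1.5, -3.5),
  (x̄ - mu_0)^T · [...] = (-0.5)·(1.5) + (-1.5)·(-3.5) = 4.5.

Step 5 — scale by n: T² = 4 · 4.5 = 18.

T² ≈ 18


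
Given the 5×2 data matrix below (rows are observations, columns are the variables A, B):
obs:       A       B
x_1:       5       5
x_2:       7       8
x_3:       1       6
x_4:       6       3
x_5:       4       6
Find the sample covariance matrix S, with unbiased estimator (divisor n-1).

Step 1 — column means:
  mean(A) = (5 + 7 + 1 + 6 + 4) / 5 = 23/5 = 4.6
  mean(B) = (5 + 8 + 6 + 3 + 6) / 5 = 28/5 = 5.6

Step 2 — sample covariance S[i,j] = (1/(n-1)) · Σ_k (x_{k,i} - mean_i) · (x_{k,j} - mean_j), with n-1 = 4.
  S[A,A] = ((0.4)·(0.4) + (2.4)·(2.4) + (-3.6)·(-3.6) + (1.4)·(1.4) + (-0.6)·(-0.6)) / 4 = 21.2/4 = 5.3
  S[A,B] = ((0.4)·(-0.6) + (2.4)·(2.4) + (-3.6)·(0.4) + (1.4)·(-2.6) + (-0.6)·(0.4)) / 4 = 0.2/4 = 0.05
  S[B,B] = ((-0.6)·(-0.6) + (2.4)·(2.4) + (0.4)·(0.4) + (-2.6)·(-2.6) + (0.4)·(0.4)) / 4 = 13.2/4 = 3.3

S is symmetric (S[j,i] = S[i,j]). Assembling:

S = [[5.3, 0.05],
 [0.05, 3.3]]


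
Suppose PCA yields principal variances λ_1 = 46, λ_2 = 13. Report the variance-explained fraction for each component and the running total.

Step 1 — total variance = trace(Sigma) = Σ λ_i = 46 + 13 = 59.

Step 2 — fraction explained by component i = λ_i / Σ λ:
  PC1: 46/59 = 0.7797
  PC2: 13/59 = 0.2203

Step 3 — cumulative fraction after k components = (λ_1 + ... + λ_k) / Σ λ:
  k = 1: 46/59 = 0.7797
  k = 2: (46 + 13)/59 = 59/59 = 1

Summary (fraction, with percent):

explained: PC1 0.7797 (77.97%), PC2 0.2203 (22.03%);  cumulative: 0.7797, 1


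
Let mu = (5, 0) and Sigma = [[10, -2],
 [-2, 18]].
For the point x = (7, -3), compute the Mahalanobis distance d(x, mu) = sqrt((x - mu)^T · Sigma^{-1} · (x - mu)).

Step 1 — centre the observation: (x - mu) = (2, -3).

Step 2 — invert Sigma. det(Sigma) = 10·18 - (-2)² = 176.
  Sigma^{-1} = (1/det) · [[d, -b], [-b, a]] = [[0.1023, 0.0114],
 [0.0114, 0.0568]].

Step 3 — form the quadratic (x - mu)^T · Sigma^{-1} · (x - mu):
  Sigma^{-1} · (x - mu) = (0.1705, -0.1477).
  (x - mu)^T · [Sigma^{-1} · (x - mu)] = (2)·(0.1705) + (-3)·(-0.1477) = 0.7841.

Step 4 — take square root: d = √(0.7841) ≈ 0.8855.

d(x, mu) = √(0.7841) ≈ 0.8855


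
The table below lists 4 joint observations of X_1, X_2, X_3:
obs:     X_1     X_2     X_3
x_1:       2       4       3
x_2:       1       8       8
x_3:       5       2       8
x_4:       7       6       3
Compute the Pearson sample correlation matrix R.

Step 1 — column means:
  mean(X_1) = (2 + 1 + 5 + 7) / 4 = 15/4 = 3.75
  mean(X_2) = (4 + 8 + 2 + 6) / 4 = 20/4 = 5
  mean(X_3) = (3 + 8 + 8 + 3) / 4 = 22/4 = 5.5

Step 2 — sample variances and covariances s[i,j] = (1/(n-1)) · Σ_k (x_{k,i} - mean_i) · (x_{k,j} - mean_j), with n-1 = 3:
  s[X_1,X_1] = ((-1.75)·(-1.75) + (-2.75)·(-2.75) + (1.25)·(1.25) + (3.25)·(3.25)) / 3 = 22.75/3 = 7.5833
  s[X_1,X_2] = ((-1.75)·(-1) + (-2.75)·(3) + (1.25)·(-3) + (3.25)·(1)) / 3 = -7/3 = -2.3333
  s[X_1,X_3] = ((-1.75)·(-2.5) + (-2.75)·(2.5) + (1.25)·(2.5) + (3.25)·(-2.5)) / 3 = -7.5/3 = -2.5
  s[X_2,X_2] = ((-1)·(-1) + (3)·(3) + (-3)·(-3) + (1)·(1)) / 3 = 20/3 = 6.6667
  s[X_2,X_3] = ((-1)·(-2.5) + (3)·(2.5) + (-3)·(2.5) + (1)·(-2.5)) / 3 = 0/3 = 0
  s[X_3,X_3] = ((-2.5)·(-2.5) + (2.5)·(2.5) + (2.5)·(2.5) + (-2.5)·(-2.5)) / 3 = 25/3 = 8.3333
  Sample standard deviations s_i = √(s[i,i]):
  s(X_1) = √(7.5833) = 2.7538
  s(X_2) = √(6.6667) = 2.582
  s(X_3) = √(8.3333) = 2.8868

Step 3 — r_{ij} = s_{ij} / (s_i · s_j):
  r[X_1,X_1] = 1 (diagonal).
  r[X_1,X_2] = -2.3333 / (2.7538 · 2.582) = -2.3333 / 7.1102 = -0.3282
  r[X_1,X_3] = -2.5 / (2.7538 · 2.8868) = -2.5 / 7.9495 = -0.3145
  r[X_2,X_2] = 1 (diagonal).
  r[X_2,X_3] = 0 / (2.582 · 2.8868) = 0 / 7.4536 = 0
  r[X_3,X_3] = 1 (diagonal).

R is symmetric with unit diagonal. Assembling:

R = [[1, -0.3282, -0.3145],
 [-0.3282, 1, 0],
 [-0.3145, 0, 1]]


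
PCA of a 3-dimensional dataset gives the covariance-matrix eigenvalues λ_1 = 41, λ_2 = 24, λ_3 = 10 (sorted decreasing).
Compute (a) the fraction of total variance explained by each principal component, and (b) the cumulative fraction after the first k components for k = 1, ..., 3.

Step 1 — total variance = trace(Sigma) = Σ λ_i = 41 + 24 + 10 = 75.

Step 2 — fraction explained by component i = λ_i / Σ λ:
  PC1: 41/75 = 0.5467
  PC2: 24/75 = 0.32
  PC3: 10/75 = 0.1333

Step 3 — cumulative fraction after k components = (λ_1 + ... + λ_k) / Σ λ:
  k = 1: 41/75 = 0.5467
  k = 2: (41 + 24)/75 = 65/75 = 0.8667
  k = 3: (41 + 24 + 10)/75 = 75/75 = 1

Summary (fraction, with percent):

explained: PC1 0.5467 (54.67%), PC2 0.32 (32%), PC3 0.1333 (13.33%);  cumulative: 0.5467, 0.8667, 1


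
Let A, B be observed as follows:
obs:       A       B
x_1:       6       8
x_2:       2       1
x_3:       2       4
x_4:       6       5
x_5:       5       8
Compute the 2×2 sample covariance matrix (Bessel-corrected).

Step 1 — column means:
  mean(A) = (6 + 2 + 2 + 6 + 5) / 5 = 21/5 = 4.2
  mean(B) = (8 + 1 + 4 + 5 + 8) / 5 = 26/5 = 5.2

Step 2 — sample covariance S[i,j] = (1/(n-1)) · Σ_k (x_{k,i} - mean_i) · (x_{k,j} - mean_j), with n-1 = 4.
  S[A,A] = ((1.8)·(1.8) + (-2.2)·(-2.2) + (-2.2)·(-2.2) + (1.8)·(1.8) + (0.8)·(0.8)) / 4 = 16.8/4 = 4.2
  S[A,B] = ((1.8)·(2.8) + (-2.2)·(-4.2) + (-2.2)·(-1.2) + (1.8)·(-0.2) + (0.8)·(2.8)) / 4 = 18.8/4 = 4.7
  S[B,B] = ((2.8)·(2.8) + (-4.2)·(-4.2) + (-1.2)·(-1.2) + (-0.2)·(-0.2) + (2.8)·(2.8)) / 4 = 34.8/4 = 8.7

S is symmetric (S[j,i] = S[i,j]). Assembling:

S = [[4.2, 4.7],
 [4.7, 8.7]]


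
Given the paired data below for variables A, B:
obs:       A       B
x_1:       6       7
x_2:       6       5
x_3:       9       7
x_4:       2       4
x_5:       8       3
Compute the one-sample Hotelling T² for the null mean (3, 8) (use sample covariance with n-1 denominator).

Step 1 — sample mean vector:
  mean(A) = (6 + 6 + 9 + 2 + 8) / 5 = 31/5 = 6.2
  mean(B) = (7 + 5 + 7 + 4 + 3) / 5 = 26/5 = 5.2
  x̄ = (6.2, 5.2),  deviation x̄ - mu_0 = (6.2, 5.2) - (3, 8) = (3.2, -2.8).

Step 2 — sample covariance matrix, S[i,j] = (1/(n-1)) · Σ_k (x_{k,i} - mean_i) · (x_{k,j} - mean_j), divisor n-1 = 4:
  S[A,A] = ((-0.2)·(-0.2) + (-0.2)·(-0.2) + (2.8)·(2.8) + (-4.2)·(-4.2) + (1.8)·(1.8)) / 4 = 28.8/4 = 7.2
  S[A,B] = ((-0.2)·(1.8) + (-0.2)·(-0.2) + (2.8)·(1.8) + (-4.2)·(-1.2) + (1.8)·(-2.2)) / 4 = 5.8/4 = 1.45
  S[B,B] = ((1.8)·(1.8) + (-0.2)·(-0.2) + (1.8)·(1.8) + (-1.2)·(-1.2) + (-2.2)·(-2.2)) / 4 = 12.8/4 = 3.2
  S = [[7.2, 1.45],
 [1.45, 3.2]].

Step 3 — invert S. det(S) = 7.2·3.2 - (1.45)² = 20.9375.
  S^{-1} = (1/det) · [[d, -b], [-b, a]] = [[0.1528, -0.0693],
 [-0.0693, 0.3439]].

Step 4 — quadratic form (x̄ - mu_0)^T · S^{-1} · (x̄ - mu_0):
  S^{-1} · (x̄ - mu_0) = (0.683, -1.1845),
  (x̄ - mu_0)^T · [...] = (3.2)·(0.683) + (-2.8)·(-1.1845) = 5.5021.

Step 5 — scale by n: T² = 5 · 5.5021 = 27.5104.

T² ≈ 27.5104


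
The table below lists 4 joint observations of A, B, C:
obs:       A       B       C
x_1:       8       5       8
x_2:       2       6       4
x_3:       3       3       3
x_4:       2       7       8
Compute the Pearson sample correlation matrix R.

Step 1 — column means:
  mean(A) = (8 + 2 + 3 + 2) / 4 = 15/4 = 3.75
  mean(B) = (5 + 6 + 3 + 7) / 4 = 21/4 = 5.25
  mean(C) = (8 + 4 + 3 + 8) / 4 = 23/4 = 5.75

Step 2 — sample variances and covariances s[i,j] = (1/(n-1)) · Σ_k (x_{k,i} - mean_i) · (x_{k,j} - mean_j), with n-1 = 3:
  s[A,A] = ((4.25)·(4.25) + (-1.75)·(-1.75) + (-0.75)·(-0.75) + (-1.75)·(-1.75)) / 3 = 24.75/3 = 8.25
  s[A,B] = ((4.25)·(-0.25) + (-1.75)·(0.75) + (-0.75)·(-2.25) + (-1.75)·(1.75)) / 3 = -3.75/3 = -1.25
  s[A,C] = ((4.25)·(2.25) + (-1.75)·(-1.75) + (-0.75)·(-2.75) + (-1.75)·(2.25)) / 3 = 10.75/3 = 3.5833
  s[B,B] = ((-0.25)·(-0.25) + (0.75)·(0.75) + (-2.25)·(-2.25) + (1.75)·(1.75)) / 3 = 8.75/3 = 2.9167
  s[B,C] = ((-0.25)·(2.25) + (0.75)·(-1.75) + (-2.25)·(-2.75) + (1.75)·(2.25)) / 3 = 8.25/3 = 2.75
  s[C,C] = ((2.25)·(2.25) + (-1.75)·(-1.75) + (-2.75)·(-2.75) + (2.25)·(2.25)) / 3 = 20.75/3 = 6.9167
  Sample standard deviations s_i = √(s[i,i]):
  s(A) = √(8.25) = 2.8723
  s(B) = √(2.9167) = 1.7078
  s(C) = √(6.9167) = 2.63

Step 3 — r_{ij} = s_{ij} / (s_i · s_j):
  r[A,A] = 1 (diagonal).
  r[A,B] = -1.25 / (2.8723 · 1.7078) = -1.25 / 4.9054 = -0.2548
  r[A,C] = 3.5833 / (2.8723 · 2.63) = 3.5833 / 7.554 = 0.4744
  r[B,B] = 1 (diagonal).
  r[B,C] = 2.75 / (1.7078 · 2.63) = 2.75 / 4.4915 = 0.6123
  r[C,C] = 1 (diagonal).

R is symmetric with unit diagonal. Assembling:

R = [[1, -0.2548, 0.4744],
 [-0.2548, 1, 0.6123],
 [0.4744, 0.6123, 1]]


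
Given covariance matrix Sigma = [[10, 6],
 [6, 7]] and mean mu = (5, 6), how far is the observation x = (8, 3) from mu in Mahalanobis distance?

Step 1 — centre the observation: (x - mu) = (3, -3).

Step 2 — invert Sigma. det(Sigma) = 10·7 - (6)² = 34.
  Sigma^{-1} = (1/det) · [[d, -b], [-b, a]] = [[0.2059, -0.1765],
 [-0.1765, 0.2941]].

Step 3 — form the quadratic (x - mu)^T · Sigma^{-1} · (x - mu):
  Sigma^{-1} · (x - mu) = (1.1471, -1.4118).
  (x - mu)^T · [Sigma^{-1} · (x - mu)] = (3)·(1.1471) + (-3)·(-1.4118) = 7.6765.

Step 4 — take square root: d = √(7.6765) ≈ 2.7706.

d(x, mu) = √(7.6765) ≈ 2.7706


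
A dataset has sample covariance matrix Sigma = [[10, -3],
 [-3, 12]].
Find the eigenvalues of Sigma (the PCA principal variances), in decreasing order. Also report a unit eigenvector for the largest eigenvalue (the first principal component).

Step 1 — characteristic polynomial of 2×2 Sigma:
  det(Sigma - λI) = λ² - trace · λ + det = 0.
  trace = 10 + 12 = 22, det = 10·12 - (-3)² = 111.
Step 2 — discriminant:
  Δ = trace² - 4·det = 484 - 444 = 40.
Step 3 — eigenvalues:
  λ = (trace ± √Δ)/2 = (22 ± 6.3246)/2,
  λ_1 = 14.1623,  λ_2 = 7.8377.

Step 4 — unit eigenvector for λ_1: solve (Sigma - λ_1 I)v = 0. First row:
  (10 - 14.1623)·v_x + (-3)·v_y = 0, i.e. (-4.1623)·v_x + (-3)·v_y = 0,
  so v ∝ (b, λ_1 - a) = (-3, 4.1623); multiply by -1 so the first entry is positive: u = (3, -4.1623).
  ||u|| = √((3)² + (-4.1623)²) = √(26.3246) ≈ 5.1307,
  v_1 = u/||u|| ≈ (0.5847, -0.8112) (||v_1|| = 1).

λ_1 = 14.1623,  λ_2 = 7.8377;  v_1 ≈ (0.5847, -0.8112)


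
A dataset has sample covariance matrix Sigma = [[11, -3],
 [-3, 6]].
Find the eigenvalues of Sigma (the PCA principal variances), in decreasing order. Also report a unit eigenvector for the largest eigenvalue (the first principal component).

Step 1 — characteristic polynomial of 2×2 Sigma:
  det(Sigma - λI) = λ² - trace · λ + det = 0.
  trace = 11 + 6 = 17, det = 11·6 - (-3)² = 57.
Step 2 — discriminant:
  Δ = trace² - 4·det = 289 - 228 = 61.
Step 3 — eigenvalues:
  λ = (trace ± √Δ)/2 = (17 ± 7.8102)/2,
  λ_1 = 12.4051,  λ_2 = 4.5949.

Step 4 — unit eigenvector for λ_1: solve (Sigma - λ_1 I)v = 0. First row:
  (11 - 12.4051)·v_x + (-3)·v_y = 0, i.e. (-1.4051)·v_x + (-3)·v_y = 0,
  so v ∝ (b, λ_1 - a) = (-3, 1.4051); multiply by -1 so the first entry is positive: u = (3, -1.4051).
  ||u|| = √((3)² + (-1.4051)²) = √(10.9744) ≈ 3.3128,
  v_1 = u/||u|| ≈ (0.9056, -0.4242) (||v_1|| = 1).

λ_1 = 12.4051,  λ_2 = 4.5949;  v_1 ≈ (0.9056, -0.4242)


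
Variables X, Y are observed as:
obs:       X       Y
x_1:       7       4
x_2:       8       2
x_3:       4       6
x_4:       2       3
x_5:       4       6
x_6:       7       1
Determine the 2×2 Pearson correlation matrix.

Step 1 — column means:
  mean(X) = (7 + 8 + 4 + 2 + 4 + 7) / 6 = 32/6 = 5.3333
  mean(Y) = (4 + 2 + 6 + 3 + 6 + 1) / 6 = 22/6 = 3.6667

Step 2 — sample variances and covariances s[i,j] = (1/(n-1)) · Σ_k (x_{k,i} - mean_i) · (x_{k,j} - mean_j), with n-1 = 5:
  s[X,X] = ((1.6667)·(1.6667) + (2.6667)·(2.6667) + (-1.3333)·(-1.3333) + (-3.3333)·(-3.3333) + (-1.3333)·(-1.3333) + (1.6667)·(1.6667)) / 5 = 27.3333/5 = 5.4667
  s[X,Y] = ((1.6667)·(0.3333) + (2.6667)·(-1.6667) + (-1.3333)·(2.3333) + (-3.3333)·(-0.6667) + (-1.3333)·(2.3333) + (1.6667)·(-2.6667)) / 5 = -12.3333/5 = -2.4667
  s[Y,Y] = ((0.3333)·(0.3333) + (-1.6667)·(-1.6667) + (2.3333)·(2.3333) + (-0.6667)·(-0.6667) + (2.3333)·(2.3333) + (-2.6667)·(-2.6667)) / 5 = 21.3333/5 = 4.2667
  Sample standard deviations s_i = √(s[i,i]):
  s(X) = √(5.4667) = 2.3381
  s(Y) = √(4.2667) = 2.0656

Step 3 — r_{ij} = s_{ij} / (s_i · s_j):
  r[X,X] = 1 (diagonal).
  r[X,Y] = -2.4667 / (2.3381 · 2.0656) = -2.4667 / 4.8295 = -0.5107
  r[Y,Y] = 1 (diagonal).

R is symmetric with unit diagonal. Assembling:

R = [[1, -0.5107],
 [-0.5107, 1]]


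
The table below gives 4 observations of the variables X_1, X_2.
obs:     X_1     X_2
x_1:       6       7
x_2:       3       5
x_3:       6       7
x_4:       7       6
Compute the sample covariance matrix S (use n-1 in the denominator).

Step 1 — column means:
  mean(X_1) = (6 + 3 + 6 + 7) / 4 = 22/4 = 5.5
  mean(X_2) = (7 + 5 + 7 + 6) / 4 = 25/4 = 6.25

Step 2 — sample covariance S[i,j] = (1/(n-1)) · Σ_k (x_{k,i} - mean_i) · (x_{k,j} - mean_j), with n-1 = 3.
  S[X_1,X_1] = ((0.5)·(0.5) + (-2.5)·(-2.5) + (0.5)·(0.5) + (1.5)·(1.5)) / 3 = 9/3 = 3
  S[X_1,X_2] = ((0.5)·(0.75) + (-2.5)·(-1.25) + (0.5)·(0.75) + (1.5)·(-0.25)) / 3 = 3.5/3 = 1.1667
  S[X_2,X_2] = ((0.75)·(0.75) + (-1.25)·(-1.25) + (0.75)·(0.75) + (-0.25)·(-0.25)) / 3 = 2.75/3 = 0.9167

S is symmetric (S[j,i] = S[i,j]). Assembling:

S = [[3, 1.1667],
 [1.1667, 0.9167]]


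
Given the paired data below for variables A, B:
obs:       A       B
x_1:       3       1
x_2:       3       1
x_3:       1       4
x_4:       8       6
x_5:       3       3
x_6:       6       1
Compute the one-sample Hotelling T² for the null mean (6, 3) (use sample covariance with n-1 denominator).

Step 1 — sample mean vector:
  mean(A) = (3 + 3 + 1 + 8 + 3 + 6) / 6 = 24/6 = 4
  mean(B) = (1 + 1 + 4 + 6 + 3 + 1) / 6 = 16/6 = 2.6667
  x̄ = (4, 2.6667),  deviation x̄ - mu_0 = (4, 2.6667) - (6, 3) = (-2, -0.3333).

Step 2 — sample covariance matrix, S[i,j] = (1/(n-1)) · Σ_k (x_{k,i} - mean_i) · (x_{k,j} - mean_j), divisor n-1 = 5:
  S[A,A] = ((-1)·(-1) + (-1)·(-1) + (-3)·(-3) + (4)·(4) + (-1)·(-1) + (2)·(2)) / 5 = 32/5 = 6.4
  S[A,B] = ((-1)·(-1.6667) + (-1)·(-1.6667) + (-3)·(1.3333) + (4)·(3.3333) + (-1)·(0.3333) + (2)·(-1.6667)) / 5 = 9/5 = 1.8
  S[B,B] = ((-1.6667)·(-1.6667) + (-1.6667)·(-1.6667) + (1.3333)·(1.3333) + (3.3333)·(3.3333) + (0.3333)·(0.3333) + (-1.6667)·(-1.6667)) / 5 = 21.3333/5 = 4.2667
  S = [[6.4, 1.8],
 [1.8, 4.2667]].

Step 3 — invert S. det(S) = 6.4·4.2667 - (1.8)² = 24.0667.
  S^{-1} = (1/det) · [[d, -b], [-b, a]] = [[0.1773, -0.0748],
 [-0.0748, 0.2659]].

Step 4 — quadratic form (x̄ - mu_0)^T · S^{-1} · (x̄ - mu_0):
  S^{-1} · (x̄ - mu_0) = (-0.3296, 0.0609),
  (x̄ - mu_0)^T · [...] = (-2)·(-0.3296) + (-0.3333)·(0.0609) = 0.639.

Step 5 — scale by n: T² = 6 · 0.639 = 3.8338.

T² ≈ 3.8338


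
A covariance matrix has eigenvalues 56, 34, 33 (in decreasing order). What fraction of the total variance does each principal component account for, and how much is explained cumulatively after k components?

Step 1 — total variance = trace(Sigma) = Σ λ_i = 56 + 34 + 33 = 123.

Step 2 — fraction explained by component i = λ_i / Σ λ:
  PC1: 56/123 = 0.4553
  PC2: 34/123 = 0.2764
  PC3: 33/123 = 0.2683

Step 3 — cumulative fraction after k components = (λ_1 + ... + λ_k) / Σ λ:
  k = 1: 56/123 = 0.4553
  k = 2: (56 + 34)/123 = 90/123 = 0.7317
  k = 3: (56 + 34 + 33)/123 = 123/123 = 1

Summary (fraction, with percent):

explained: PC1 0.4553 (45.53%), PC2 0.2764 (27.64%), PC3 0.2683 (26.83%);  cumulative: 0.4553, 0.7317, 1


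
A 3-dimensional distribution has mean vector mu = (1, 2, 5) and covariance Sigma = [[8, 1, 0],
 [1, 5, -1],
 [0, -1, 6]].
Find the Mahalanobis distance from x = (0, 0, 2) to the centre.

Step 1 — centre the observation: (x - mu) = (-1, -2, -3).

Step 2 — invert Sigma (cofactor / det for 3×3, or solve directly):
  Sigma^{-1} = [[0.1283, -0.0265, -0.0044],
 [-0.0265, 0.2124, 0.0354],
 [-0.0044, 0.0354, 0.1726]].

Step 3 — form the quadratic (x - mu)^T · Sigma^{-1} · (x - mu):
  Sigma^{-1} · (x - mu) = (-0.0619, -0.5044, -0.5841).
  (x - mu)^T · [Sigma^{-1} · (x - mu)] = (-1)·(-0.0619) + (-2)·(-0.5044) + (-3)·(-0.5841) = 2.823.

Step 4 — take square root: d = √(2.823) ≈ 1.6802.

d(x, mu) = √(2.823) ≈ 1.6802


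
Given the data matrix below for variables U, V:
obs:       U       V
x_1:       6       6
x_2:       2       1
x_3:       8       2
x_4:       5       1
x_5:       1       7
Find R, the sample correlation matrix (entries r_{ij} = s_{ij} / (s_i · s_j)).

Step 1 — column means:
  mean(U) = (6 + 2 + 8 + 5 + 1) / 5 = 22/5 = 4.4
  mean(V) = (6 + 1 + 2 + 1 + 7) / 5 = 17/5 = 3.4

Step 2 — sample variances and covariances s[i,j] = (1/(n-1)) · Σ_k (x_{k,i} - mean_i) · (x_{k,j} - mean_j), with n-1 = 4:
  s[U,U] = ((1.6)·(1.6) + (-2.4)·(-2.4) + (3.6)·(3.6) + (0.6)·(0.6) + (-3.4)·(-3.4)) / 4 = 33.2/4 = 8.3
  s[U,V] = ((1.6)·(2.6) + (-2.4)·(-2.4) + (3.6)·(-1.4) + (0.6)·(-2.4) + (-3.4)·(3.6)) / 4 = -8.8/4 = -2.2
  s[V,V] = ((2.6)·(2.6) + (-2.4)·(-2.4) + (-1.4)·(-1.4) + (-2.4)·(-2.4) + (3.6)·(3.6)) / 4 = 33.2/4 = 8.3
  Sample standard deviations s_i = √(s[i,i]):
  s(U) = √(8.3) = 2.881
  s(V) = √(8.3) = 2.881

Step 3 — r_{ij} = s_{ij} / (s_i · s_j):
  r[U,U] = 1 (diagonal).
  r[U,V] = -2.2 / (2.881 · 2.881) = -2.2 / 8.3 = -0.2651
  r[V,V] = 1 (diagonal).

R is symmetric with unit diagonal. Assembling:

R = [[1, -0.2651],
 [-0.2651, 1]]


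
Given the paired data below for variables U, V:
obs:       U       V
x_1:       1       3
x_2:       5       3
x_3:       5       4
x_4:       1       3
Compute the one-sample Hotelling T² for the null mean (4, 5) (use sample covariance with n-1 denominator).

Step 1 — sample mean vector:
  mean(U) = (1 + 5 + 5 + 1) / 4 = 12/4 = 3
  mean(V) = (3 + 3 + 4 + 3) / 4 = 13/4 = 3.25
  x̄ = (3, 3.25),  deviation x̄ - mu_0 = (3, 3.25) - (4, 5) = (-1, -1.75).

Step 2 — sample covariance matrix, S[i,j] = (1/(n-1)) · Σ_k (x_{k,i} - mean_i) · (x_{k,j} - mean_j), divisor n-1 = 3:
  S[U,U] = ((-2)·(-2) + (2)·(2) + (2)·(2) + (-2)·(-2)) / 3 = 16/3 = 5.3333
  S[U,V] = ((-2)·(-0.25) + (2)·(-0.25) + (2)·(0.75) + (-2)·(-0.25)) / 3 = 2/3 = 0.6667
  S[V,V] = ((-0.25)·(-0.25) + (-0.25)·(-0.25) + (0.75)·(0.75) + (-0.25)·(-0.25)) / 3 = 0.75/3 = 0.25
  S = [[5.3333, 0.6667],
 [0.6667, 0.25]].

Step 3 — invert S. det(S) = 5.3333·0.25 - (0.6667)² = 0.8889.
  S^{-1} = (1/det) · [[d, -b], [-b, a]] = [[0.2812, -0.75],
 [-0.75, 6]].

Step 4 — quadratic form (x̄ - mu_0)^T · S^{-1} · (x̄ - mu_0):
  S^{-1} · (x̄ - mu_0) = (1.0312, -9.75),
  (x̄ - mu_0)^T · [...] = (-1)·(1.0312) + (-1.75)·(-9.75) = 16.0312.

Step 5 — scale by n: T² = 4 · 16.0312 = 64.125.

T² ≈ 64.125


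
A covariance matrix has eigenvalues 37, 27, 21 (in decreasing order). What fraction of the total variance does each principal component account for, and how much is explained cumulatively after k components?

Step 1 — total variance = trace(Sigma) = Σ λ_i = 37 + 27 + 21 = 85.

Step 2 — fraction explained by component i = λ_i / Σ λ:
  PC1: 37/85 = 0.4353
  PC2: 27/85 = 0.3176
  PC3: 21/85 = 0.2471

Step 3 — cumulative fraction after k components = (λ_1 + ... + λ_k) / Σ λ:
  k = 1: 37/85 = 0.4353
  k = 2: (37 + 27)/85 = 64/85 = 0.7529
  k = 3: (37 + 27 + 21)/85 = 85/85 = 1

Summary (fraction, with percent):

explained: PC1 0.4353 (43.53%), PC2 0.3176 (31.76%), PC3 0.2471 (24.71%);  cumulative: 0.4353, 0.7529, 1


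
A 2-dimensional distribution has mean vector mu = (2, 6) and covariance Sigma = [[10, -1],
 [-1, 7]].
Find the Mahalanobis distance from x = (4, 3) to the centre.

Step 1 — centre the observation: (x - mu) = (2, -3).

Step 2 — invert Sigma. det(Sigma) = 10·7 - (-1)² = 69.
  Sigma^{-1} = (1/det) · [[d, -b], [-b, a]] = [[0.1014, 0.0145],
 [0.0145, 0.1449]].

Step 3 — form the quadratic (x - mu)^T · Sigma^{-1} · (x - mu):
  Sigma^{-1} · (x - mu) = (0.1594, -0.4058).
  (x - mu)^T · [Sigma^{-1} · (x - mu)] = (2)·(0.1594) + (-3)·(-0.4058) = 1.5362.

Step 4 — take square root: d = √(1.5362) ≈ 1.2394.

d(x, mu) = √(1.5362) ≈ 1.2394


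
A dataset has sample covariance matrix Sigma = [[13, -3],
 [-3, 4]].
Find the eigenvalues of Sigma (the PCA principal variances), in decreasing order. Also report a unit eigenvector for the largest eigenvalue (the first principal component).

Step 1 — characteristic polynomial of 2×2 Sigma:
  det(Sigma - λI) = λ² - trace · λ + det = 0.
  trace = 13 + 4 = 17, det = 13·4 - (-3)² = 43.
Step 2 — discriminant:
  Δ = trace² - 4·det = 289 - 172 = 117.
Step 3 — eigenvalues:
  λ = (trace ± √Δ)/2 = (17 ± 10.8167)/2,
  λ_1 = 13.9083,  λ_2 = 3.0917.

Step 4 — unit eigenvector for λ_1: solve (Sigma - λ_1 I)v = 0. First row:
  (13 - 13.9083)·v_x + (-3)·v_y = 0, i.e. (-0.9083)·v_x + (-3)·v_y = 0,
  so v ∝ (b, λ_1 - a) = (-3, 0.9083); multiply by -1 so the first entry is positive: u = (3, -0.9083).
  ||u|| = √((3)² + (-0.9083)²) = √(9.8251) ≈ 3.1345,
  v_1 = u/||u|| ≈ (0.9571, -0.2898) (||v_1|| = 1).

λ_1 = 13.9083,  λ_2 = 3.0917;  v_1 ≈ (0.9571, -0.2898)


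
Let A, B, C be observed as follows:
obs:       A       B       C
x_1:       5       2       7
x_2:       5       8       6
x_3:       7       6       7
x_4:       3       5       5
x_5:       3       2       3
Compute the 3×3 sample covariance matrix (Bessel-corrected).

Step 1 — column means:
  mean(A) = (5 + 5 + 7 + 3 + 3) / 5 = 23/5 = 4.6
  mean(B) = (2 + 8 + 6 + 5 + 2) / 5 = 23/5 = 4.6
  mean(C) = (7 + 6 + 7 + 5 + 3) / 5 = 28/5 = 5.6

Step 2 — sample covariance S[i,j] = (1/(n-1)) · Σ_k (x_{k,i} - mean_i) · (x_{k,j} - mean_j), with n-1 = 4.
  S[A,A] = ((0.4)·(0.4) + (0.4)·(0.4) + (2.4)·(2.4) + (-1.6)·(-1.6) + (-1.6)·(-1.6)) / 4 = 11.2/4 = 2.8
  S[A,B] = ((0.4)·(-2.6) + (0.4)·(3.4) + (2.4)·(1.4) + (-1.6)·(0.4) + (-1.6)·(-2.6)) / 4 = 7.2/4 = 1.8
  S[A,C] = ((0.4)·(1.4) + (0.4)·(0.4) + (2.4)·(1.4) + (-1.6)·(-0.6) + (-1.6)·(-2.6)) / 4 = 9.2/4 = 2.3
  S[B,B] = ((-2.6)·(-2.6) + (3.4)·(3.4) + (1.4)·(1.4) + (0.4)·(0.4) + (-2.6)·(-2.6)) / 4 = 27.2/4 = 6.8
  S[B,C] = ((-2.6)·(1.4) + (3.4)·(0.4) + (1.4)·(1.4) + (0.4)·(-0.6) + (-2.6)·(-2.6)) / 4 = 6.2/4 = 1.55
  S[C,C] = ((1.4)·(1.4) + (0.4)·(0.4) + (1.4)·(1.4) + (-0.6)·(-0.6) + (-2.6)·(-2.6)) / 4 = 11.2/4 = 2.8

S is symmetric (S[j,i] = S[i,j]). Assembling:

S = [[2.8, 1.8, 2.3],
 [1.8, 6.8, 1.55],
 [2.3, 1.55, 2.8]]


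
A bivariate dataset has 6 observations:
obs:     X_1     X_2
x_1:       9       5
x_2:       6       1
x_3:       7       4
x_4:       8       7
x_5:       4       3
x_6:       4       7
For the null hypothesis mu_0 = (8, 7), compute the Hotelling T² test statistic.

Step 1 — sample mean vector:
  mean(X_1) = (9 + 6 + 7 + 8 + 4 + 4) / 6 = 38/6 = 6.3333
  mean(X_2) = (5 + 1 + 4 + 7 + 3 + 7) / 6 = 27/6 = 4.5
  x̄ = (6.3333, 4.5),  deviation x̄ - mu_0 = (6.3333, 4.5) - (8, 7) = (-1.6667, -2.5).

Step 2 — sample covariance matrix, S[i,j] = (1/(n-1)) · Σ_k (x_{k,i} - mean_i) · (x_{k,j} - mean_j), divisor n-1 = 5:
  S[X_1,X_1] = ((2.6667)·(2.6667) + (-0.3333)·(-0.3333) + (0.6667)·(0.6667) + (1.6667)·(1.6667) + (-2.3333)·(-2.3333) + (-2.3333)·(-2.3333)) / 5 = 21.3333/5 = 4.2667
  S[X_1,X_2] = ((2.6667)·(0.5) + (-0.3333)·(-3.5) + (0.6667)·(-0.5) + (1.6667)·(2.5) + (-2.3333)·(-1.5) + (-2.3333)·(2.5)) / 5 = 4/5 = 0.8
  S[X_2,X_2] = ((0.5)·(0.5) + (-3.5)·(-3.5) + (-0.5)·(-0.5) + (2.5)·(2.5) + (-1.5)·(-1.5) + (2.5)·(2.5)) / 5 = 27.5/5 = 5.5
  S = [[4.2667, 0.8],
 [0.8, 5.5]].

Step 3 — invert S. det(S) = 4.2667·5.5 - (0.8)² = 22.8267.
  S^{-1} = (1/det) · [[d, -b], [-b, a]] = [[0.2409, -0.035],
 [-0.035, 0.1869]].

Step 4 — quadratic form (x̄ - mu_0)^T · S^{-1} · (x̄ - mu_0):
  S^{-1} · (x̄ - mu_0) = (-0.314, -0.4089),
  (x̄ - mu_0)^T · [...] = (-1.6667)·(-0.314) + (-2.5)·(-0.4089) = 1.5455.

Step 5 — scale by n: T² = 6 · 1.5455 = 9.2728.

T² ≈ 9.2728
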